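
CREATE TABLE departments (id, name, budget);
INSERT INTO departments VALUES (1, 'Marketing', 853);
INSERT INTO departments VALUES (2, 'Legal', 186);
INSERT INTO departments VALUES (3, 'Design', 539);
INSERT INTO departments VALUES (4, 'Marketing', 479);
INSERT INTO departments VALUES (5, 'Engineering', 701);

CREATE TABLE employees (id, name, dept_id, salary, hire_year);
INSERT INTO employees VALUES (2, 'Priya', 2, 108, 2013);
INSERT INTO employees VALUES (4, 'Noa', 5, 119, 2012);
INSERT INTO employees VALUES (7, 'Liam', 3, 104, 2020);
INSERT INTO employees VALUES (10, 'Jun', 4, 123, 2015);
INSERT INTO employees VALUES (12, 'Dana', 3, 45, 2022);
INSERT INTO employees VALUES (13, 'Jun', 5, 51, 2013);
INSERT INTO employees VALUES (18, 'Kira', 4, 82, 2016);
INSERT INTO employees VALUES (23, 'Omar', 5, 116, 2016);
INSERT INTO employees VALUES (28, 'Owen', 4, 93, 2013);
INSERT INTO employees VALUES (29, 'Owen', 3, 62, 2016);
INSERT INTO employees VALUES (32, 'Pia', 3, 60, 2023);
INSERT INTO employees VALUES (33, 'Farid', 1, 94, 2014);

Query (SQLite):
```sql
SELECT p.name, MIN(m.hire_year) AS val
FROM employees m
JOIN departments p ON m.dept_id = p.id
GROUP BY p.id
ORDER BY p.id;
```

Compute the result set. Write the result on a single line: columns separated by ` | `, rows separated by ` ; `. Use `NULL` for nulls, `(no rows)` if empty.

Marketing | 2014 ; Legal | 2013 ; Design | 2016 ; Marketing | 2013 ; Engineering | 2012

Join each employees row to its departments via dept_id.
Group joined rows by departments.id; compute MIN(m.hire_year) per group.
  1: ids {33} → MIN(m.hire_year)=2014
  2: ids {2} → MIN(m.hire_year)=2013
  3: ids {7, 12, 29, 32} → MIN(m.hire_year)=2016
  4: ids {10, 18, 28} → MIN(m.hire_year)=2013
  5: ids {4, 13, 23} → MIN(m.hire_year)=2012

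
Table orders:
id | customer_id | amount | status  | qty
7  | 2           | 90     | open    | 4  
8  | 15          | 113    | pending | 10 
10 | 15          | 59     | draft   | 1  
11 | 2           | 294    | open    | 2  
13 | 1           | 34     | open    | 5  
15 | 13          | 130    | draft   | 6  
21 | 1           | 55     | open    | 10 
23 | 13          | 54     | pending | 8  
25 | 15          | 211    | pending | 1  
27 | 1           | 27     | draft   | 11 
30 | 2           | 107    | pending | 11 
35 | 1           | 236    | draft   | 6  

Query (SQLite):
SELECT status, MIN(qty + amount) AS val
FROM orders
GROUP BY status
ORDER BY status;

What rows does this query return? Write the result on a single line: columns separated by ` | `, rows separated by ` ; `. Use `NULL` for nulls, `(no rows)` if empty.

draft | 38 ; open | 39 ; pending | 62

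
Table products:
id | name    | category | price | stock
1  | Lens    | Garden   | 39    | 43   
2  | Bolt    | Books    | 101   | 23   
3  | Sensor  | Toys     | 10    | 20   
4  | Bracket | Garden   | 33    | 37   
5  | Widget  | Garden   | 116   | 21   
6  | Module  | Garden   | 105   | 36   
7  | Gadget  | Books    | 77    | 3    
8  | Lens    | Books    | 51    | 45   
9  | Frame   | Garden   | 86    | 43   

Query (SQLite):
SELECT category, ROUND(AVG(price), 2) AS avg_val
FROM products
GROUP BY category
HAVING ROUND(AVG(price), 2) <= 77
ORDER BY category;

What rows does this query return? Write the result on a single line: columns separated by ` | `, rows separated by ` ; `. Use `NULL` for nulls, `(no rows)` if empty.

Books | 76.33 ; Garden | 75.8 ; Toys | 10

Partition products by category; compute ROUND(AVG(price), 2) within each group.
HAVING: keep groups where ROUND(AVG(price), 2) <= 77.
  Books: ids {2, 7, 8} → ROUND(AVG(price), 2)=76.33
  Garden: ids {1, 4, 5, 6, 9} → ROUND(AVG(price), 2)=75.8
  Toys: ids {3} → ROUND(AVG(price), 2)=10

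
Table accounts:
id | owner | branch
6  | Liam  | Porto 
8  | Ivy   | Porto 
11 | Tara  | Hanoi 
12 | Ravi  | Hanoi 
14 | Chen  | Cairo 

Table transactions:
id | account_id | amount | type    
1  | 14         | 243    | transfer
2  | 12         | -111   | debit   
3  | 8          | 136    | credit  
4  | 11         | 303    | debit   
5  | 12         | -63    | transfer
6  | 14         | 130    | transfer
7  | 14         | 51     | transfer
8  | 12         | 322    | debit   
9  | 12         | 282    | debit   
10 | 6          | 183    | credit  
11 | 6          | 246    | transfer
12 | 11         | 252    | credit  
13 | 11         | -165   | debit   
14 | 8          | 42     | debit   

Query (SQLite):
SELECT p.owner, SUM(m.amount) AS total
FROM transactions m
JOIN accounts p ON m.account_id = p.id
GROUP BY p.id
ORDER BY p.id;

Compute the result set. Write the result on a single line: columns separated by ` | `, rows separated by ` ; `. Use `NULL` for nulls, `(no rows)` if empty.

Join each transactions row to its accounts via account_id.
Group joined rows by accounts.id; compute SUM(m.amount) per group.
  6: ids {10, 11} → SUM(m.amount)=429
  8: ids {3, 14} → SUM(m.amount)=178
  11: ids {4, 12, 13} → SUM(m.amount)=390
  12: ids {2, 5, 8, 9} → SUM(m.amount)=430
  14: ids {1, 6, 7} → SUM(m.amount)=424

Liam | 429 ; Ivy | 178 ; Tara | 390 ; Ravi | 430 ; Chen | 424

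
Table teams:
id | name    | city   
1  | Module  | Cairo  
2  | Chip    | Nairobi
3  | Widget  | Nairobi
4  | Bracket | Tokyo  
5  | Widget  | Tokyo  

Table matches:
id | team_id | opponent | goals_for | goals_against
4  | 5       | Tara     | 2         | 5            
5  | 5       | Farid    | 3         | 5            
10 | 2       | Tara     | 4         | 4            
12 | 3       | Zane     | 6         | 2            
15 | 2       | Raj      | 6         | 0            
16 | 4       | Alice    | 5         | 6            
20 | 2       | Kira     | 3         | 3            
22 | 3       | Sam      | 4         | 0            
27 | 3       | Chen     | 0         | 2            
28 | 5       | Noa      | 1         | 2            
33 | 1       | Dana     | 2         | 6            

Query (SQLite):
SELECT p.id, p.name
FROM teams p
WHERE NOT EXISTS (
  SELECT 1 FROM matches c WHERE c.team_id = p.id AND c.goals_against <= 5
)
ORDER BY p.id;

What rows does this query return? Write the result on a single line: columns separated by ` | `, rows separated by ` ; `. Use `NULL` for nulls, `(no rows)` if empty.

For each teams row, check whether any matches with matching team_id has goals_against <= 5.
Keep rows where that is false.

1 | Module ; 4 | Bracket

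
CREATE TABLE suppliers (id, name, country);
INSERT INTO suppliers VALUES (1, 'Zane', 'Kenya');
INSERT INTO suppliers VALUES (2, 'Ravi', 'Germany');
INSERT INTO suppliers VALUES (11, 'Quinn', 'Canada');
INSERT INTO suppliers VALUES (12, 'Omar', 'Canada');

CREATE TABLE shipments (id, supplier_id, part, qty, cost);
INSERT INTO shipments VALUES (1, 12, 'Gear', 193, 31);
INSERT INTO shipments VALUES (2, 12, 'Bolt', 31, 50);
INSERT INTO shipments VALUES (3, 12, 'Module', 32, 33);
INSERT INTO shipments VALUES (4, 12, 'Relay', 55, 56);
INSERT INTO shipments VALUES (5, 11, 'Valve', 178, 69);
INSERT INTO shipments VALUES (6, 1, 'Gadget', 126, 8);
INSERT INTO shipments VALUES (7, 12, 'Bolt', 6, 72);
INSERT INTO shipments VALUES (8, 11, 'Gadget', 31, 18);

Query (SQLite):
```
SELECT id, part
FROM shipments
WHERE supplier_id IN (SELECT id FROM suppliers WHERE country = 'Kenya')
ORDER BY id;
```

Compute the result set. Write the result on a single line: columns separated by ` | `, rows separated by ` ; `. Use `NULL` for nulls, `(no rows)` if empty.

6 | Gadget

Inner query: suppliers.id where country = 'Kenya'.
Outer: keep shipments rows whose supplier_id is in that set.
Inner query → {1}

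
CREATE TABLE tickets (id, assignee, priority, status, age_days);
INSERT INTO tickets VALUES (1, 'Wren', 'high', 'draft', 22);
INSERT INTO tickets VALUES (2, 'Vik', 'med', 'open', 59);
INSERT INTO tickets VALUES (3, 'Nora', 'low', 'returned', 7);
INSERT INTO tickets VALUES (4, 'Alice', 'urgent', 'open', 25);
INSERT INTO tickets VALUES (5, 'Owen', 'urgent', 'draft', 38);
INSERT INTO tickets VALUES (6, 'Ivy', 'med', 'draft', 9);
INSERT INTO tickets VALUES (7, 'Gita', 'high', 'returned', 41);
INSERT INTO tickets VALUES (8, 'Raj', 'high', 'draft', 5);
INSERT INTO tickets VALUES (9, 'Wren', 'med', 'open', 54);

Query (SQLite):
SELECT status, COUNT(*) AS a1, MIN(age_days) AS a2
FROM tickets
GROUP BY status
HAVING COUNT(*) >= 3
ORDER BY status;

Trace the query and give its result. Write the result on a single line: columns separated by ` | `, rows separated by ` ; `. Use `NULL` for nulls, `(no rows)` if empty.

Group tickets by status.
Per group compute: COUNT(*), MIN(age_days).
HAVING: drop groups with fewer than 3 rows.
  draft: ids {1, 5, 6, 8} → COUNT(*)=4, MIN(age_days)=5
  open: ids {2, 4, 9} → COUNT(*)=3, MIN(age_days)=25
  returned: ids {3, 7} → COUNT(*)=2, MIN(age_days)=7

draft | 4 | 5 ; open | 3 | 25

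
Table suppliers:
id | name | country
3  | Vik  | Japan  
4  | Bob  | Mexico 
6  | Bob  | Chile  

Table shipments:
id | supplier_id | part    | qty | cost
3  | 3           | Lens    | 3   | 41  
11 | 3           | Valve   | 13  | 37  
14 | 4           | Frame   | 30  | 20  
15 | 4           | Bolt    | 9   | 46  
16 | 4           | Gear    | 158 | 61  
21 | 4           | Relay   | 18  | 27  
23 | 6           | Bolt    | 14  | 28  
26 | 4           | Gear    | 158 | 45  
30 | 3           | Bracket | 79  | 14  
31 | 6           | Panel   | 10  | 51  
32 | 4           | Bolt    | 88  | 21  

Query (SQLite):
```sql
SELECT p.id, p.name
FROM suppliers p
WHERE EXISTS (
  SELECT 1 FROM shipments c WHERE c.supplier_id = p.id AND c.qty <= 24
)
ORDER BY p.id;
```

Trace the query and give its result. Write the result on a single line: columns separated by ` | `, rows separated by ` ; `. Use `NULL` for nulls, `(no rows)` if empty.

For each suppliers row, check whether any shipments with matching supplier_id has qty <= 24.
Keep rows where that is true.

3 | Vik ; 4 | Bob ; 6 | Bob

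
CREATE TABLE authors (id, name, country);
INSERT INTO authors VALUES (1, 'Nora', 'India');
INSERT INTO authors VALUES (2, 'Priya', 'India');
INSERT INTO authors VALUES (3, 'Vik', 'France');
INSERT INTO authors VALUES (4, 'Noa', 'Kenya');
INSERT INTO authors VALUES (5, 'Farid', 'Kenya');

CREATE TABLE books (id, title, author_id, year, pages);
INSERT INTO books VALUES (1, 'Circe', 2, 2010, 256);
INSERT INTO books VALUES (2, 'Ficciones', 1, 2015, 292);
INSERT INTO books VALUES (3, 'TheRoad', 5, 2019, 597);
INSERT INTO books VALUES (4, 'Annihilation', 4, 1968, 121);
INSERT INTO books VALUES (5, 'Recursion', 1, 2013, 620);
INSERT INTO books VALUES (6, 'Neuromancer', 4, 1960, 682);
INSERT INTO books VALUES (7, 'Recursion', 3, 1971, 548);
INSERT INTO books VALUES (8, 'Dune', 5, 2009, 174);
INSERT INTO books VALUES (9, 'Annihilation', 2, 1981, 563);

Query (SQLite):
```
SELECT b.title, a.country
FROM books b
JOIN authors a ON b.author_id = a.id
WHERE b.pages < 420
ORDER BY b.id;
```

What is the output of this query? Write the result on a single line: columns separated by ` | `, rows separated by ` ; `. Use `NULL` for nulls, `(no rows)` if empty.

Circe | India ; Ficciones | India ; Annihilation | Kenya ; Dune | Kenya

Each books row matches the authors row where author_id = authors.id.
Then keep rows with b.pages < 420.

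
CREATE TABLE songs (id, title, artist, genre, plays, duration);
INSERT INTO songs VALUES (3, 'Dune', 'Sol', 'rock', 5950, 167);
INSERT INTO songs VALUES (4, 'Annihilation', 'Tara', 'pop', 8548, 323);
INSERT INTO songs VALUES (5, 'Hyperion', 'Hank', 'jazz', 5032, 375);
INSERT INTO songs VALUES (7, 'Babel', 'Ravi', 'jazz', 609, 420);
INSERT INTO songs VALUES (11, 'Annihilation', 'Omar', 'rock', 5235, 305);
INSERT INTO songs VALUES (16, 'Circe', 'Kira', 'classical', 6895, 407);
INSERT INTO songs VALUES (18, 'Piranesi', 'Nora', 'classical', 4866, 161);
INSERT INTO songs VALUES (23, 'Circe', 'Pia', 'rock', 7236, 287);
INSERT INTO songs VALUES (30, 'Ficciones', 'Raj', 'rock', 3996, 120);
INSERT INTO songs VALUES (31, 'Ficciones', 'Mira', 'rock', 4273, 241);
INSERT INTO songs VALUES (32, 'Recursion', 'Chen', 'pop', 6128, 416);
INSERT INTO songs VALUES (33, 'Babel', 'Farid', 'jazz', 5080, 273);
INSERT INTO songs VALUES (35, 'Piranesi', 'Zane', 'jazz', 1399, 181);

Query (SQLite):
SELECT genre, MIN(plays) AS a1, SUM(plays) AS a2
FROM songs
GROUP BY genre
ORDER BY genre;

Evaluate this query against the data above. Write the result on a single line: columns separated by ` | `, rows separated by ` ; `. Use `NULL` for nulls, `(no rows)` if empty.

Group songs by genre.
Per group compute: MIN(plays), SUM(plays).
  classical: ids {16, 18} → MIN(plays)=4866, SUM(plays)=11761
  jazz: ids {5, 7, 33, 35} → MIN(plays)=609, SUM(plays)=12120
  pop: ids {4, 32} → MIN(plays)=6128, SUM(plays)=14676
  rock: ids {3, 11, 23, 30, 31} → MIN(plays)=3996, SUM(plays)=26690

classical | 4866 | 11761 ; jazz | 609 | 12120 ; pop | 6128 | 14676 ; rock | 3996 | 26690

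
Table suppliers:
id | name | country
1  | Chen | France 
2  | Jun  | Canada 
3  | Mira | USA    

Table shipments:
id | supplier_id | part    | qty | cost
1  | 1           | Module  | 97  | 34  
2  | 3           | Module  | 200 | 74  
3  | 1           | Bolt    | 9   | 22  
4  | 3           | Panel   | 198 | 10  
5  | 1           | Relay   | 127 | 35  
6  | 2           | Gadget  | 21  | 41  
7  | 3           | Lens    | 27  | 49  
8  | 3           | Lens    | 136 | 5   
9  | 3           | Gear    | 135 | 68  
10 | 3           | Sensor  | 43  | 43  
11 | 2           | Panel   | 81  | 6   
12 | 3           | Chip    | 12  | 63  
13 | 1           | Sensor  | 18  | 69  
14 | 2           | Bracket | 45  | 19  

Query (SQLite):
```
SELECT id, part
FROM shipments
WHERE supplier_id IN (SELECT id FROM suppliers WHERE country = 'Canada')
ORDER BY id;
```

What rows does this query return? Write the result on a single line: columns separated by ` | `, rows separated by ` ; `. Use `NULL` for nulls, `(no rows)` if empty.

6 | Gadget ; 11 | Panel ; 14 | Bracket

Inner query: suppliers.id where country = 'Canada'.
Outer: keep shipments rows whose supplier_id is in that set.
Inner query → {2}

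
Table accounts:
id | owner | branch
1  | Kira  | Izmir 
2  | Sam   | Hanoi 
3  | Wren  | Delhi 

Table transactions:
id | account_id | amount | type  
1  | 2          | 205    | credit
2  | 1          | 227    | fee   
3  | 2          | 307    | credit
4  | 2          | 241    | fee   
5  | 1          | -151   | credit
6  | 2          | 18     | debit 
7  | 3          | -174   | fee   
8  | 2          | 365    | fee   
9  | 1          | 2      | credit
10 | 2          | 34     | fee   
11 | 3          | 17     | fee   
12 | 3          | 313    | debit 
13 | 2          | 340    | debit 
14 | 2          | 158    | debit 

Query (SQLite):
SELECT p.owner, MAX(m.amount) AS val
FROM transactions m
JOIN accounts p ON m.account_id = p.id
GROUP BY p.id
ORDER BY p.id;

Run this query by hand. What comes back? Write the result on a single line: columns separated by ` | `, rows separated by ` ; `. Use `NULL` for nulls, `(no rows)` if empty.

Join each transactions row to its accounts via account_id.
Group joined rows by accounts.id; compute MAX(m.amount) per group.
  1: ids {2, 5, 9} → MAX(m.amount)=227
  2: ids {1, 3, 4, 6, 8, 10, 13, 14} → MAX(m.amount)=365
  3: ids {7, 11, 12} → MAX(m.amount)=313

Kira | 227 ; Sam | 365 ; Wren | 313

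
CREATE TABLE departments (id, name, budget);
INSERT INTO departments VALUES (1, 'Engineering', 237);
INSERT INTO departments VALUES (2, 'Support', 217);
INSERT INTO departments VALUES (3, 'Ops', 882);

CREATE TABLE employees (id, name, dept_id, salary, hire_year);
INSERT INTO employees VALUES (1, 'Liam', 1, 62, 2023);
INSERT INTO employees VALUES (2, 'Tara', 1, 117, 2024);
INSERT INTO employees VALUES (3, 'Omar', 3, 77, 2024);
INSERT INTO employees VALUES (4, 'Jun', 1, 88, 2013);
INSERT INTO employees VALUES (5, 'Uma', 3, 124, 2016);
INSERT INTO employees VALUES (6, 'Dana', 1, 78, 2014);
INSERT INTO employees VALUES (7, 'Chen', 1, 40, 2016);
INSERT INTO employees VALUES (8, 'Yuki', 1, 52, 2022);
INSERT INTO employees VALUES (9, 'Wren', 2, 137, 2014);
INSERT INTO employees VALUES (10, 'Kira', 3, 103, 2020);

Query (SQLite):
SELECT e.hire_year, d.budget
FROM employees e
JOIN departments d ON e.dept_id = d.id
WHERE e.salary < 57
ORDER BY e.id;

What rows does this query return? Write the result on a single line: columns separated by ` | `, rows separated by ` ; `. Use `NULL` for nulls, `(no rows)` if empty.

2016 | 237 ; 2022 | 237

Each employees row matches the departments row where dept_id = departments.id.
Then keep rows with e.salary < 57.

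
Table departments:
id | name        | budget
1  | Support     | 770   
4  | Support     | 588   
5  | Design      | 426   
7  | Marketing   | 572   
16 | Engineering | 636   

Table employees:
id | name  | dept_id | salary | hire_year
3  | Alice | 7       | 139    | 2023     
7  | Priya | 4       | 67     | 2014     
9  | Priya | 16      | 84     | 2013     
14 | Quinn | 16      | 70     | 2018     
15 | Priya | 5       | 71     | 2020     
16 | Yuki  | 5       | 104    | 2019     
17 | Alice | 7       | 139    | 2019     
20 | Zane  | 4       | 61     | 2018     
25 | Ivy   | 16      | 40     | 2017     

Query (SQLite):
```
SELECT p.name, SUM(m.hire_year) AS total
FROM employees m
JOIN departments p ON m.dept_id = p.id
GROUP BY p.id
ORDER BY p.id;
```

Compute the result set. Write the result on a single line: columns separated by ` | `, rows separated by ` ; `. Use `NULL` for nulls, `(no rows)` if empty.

Join each employees row to its departments via dept_id.
Group joined rows by departments.id; compute SUM(m.hire_year) per group.
  4: ids {7, 20} → SUM(m.hire_year)=4032
  5: ids {15, 16} → SUM(m.hire_year)=4039
  7: ids {3, 17} → SUM(m.hire_year)=4042
  16: ids {9, 14, 25} → SUM(m.hire_year)=6048

Support | 4032 ; Design | 4039 ; Marketing | 4042 ; Engineering | 6048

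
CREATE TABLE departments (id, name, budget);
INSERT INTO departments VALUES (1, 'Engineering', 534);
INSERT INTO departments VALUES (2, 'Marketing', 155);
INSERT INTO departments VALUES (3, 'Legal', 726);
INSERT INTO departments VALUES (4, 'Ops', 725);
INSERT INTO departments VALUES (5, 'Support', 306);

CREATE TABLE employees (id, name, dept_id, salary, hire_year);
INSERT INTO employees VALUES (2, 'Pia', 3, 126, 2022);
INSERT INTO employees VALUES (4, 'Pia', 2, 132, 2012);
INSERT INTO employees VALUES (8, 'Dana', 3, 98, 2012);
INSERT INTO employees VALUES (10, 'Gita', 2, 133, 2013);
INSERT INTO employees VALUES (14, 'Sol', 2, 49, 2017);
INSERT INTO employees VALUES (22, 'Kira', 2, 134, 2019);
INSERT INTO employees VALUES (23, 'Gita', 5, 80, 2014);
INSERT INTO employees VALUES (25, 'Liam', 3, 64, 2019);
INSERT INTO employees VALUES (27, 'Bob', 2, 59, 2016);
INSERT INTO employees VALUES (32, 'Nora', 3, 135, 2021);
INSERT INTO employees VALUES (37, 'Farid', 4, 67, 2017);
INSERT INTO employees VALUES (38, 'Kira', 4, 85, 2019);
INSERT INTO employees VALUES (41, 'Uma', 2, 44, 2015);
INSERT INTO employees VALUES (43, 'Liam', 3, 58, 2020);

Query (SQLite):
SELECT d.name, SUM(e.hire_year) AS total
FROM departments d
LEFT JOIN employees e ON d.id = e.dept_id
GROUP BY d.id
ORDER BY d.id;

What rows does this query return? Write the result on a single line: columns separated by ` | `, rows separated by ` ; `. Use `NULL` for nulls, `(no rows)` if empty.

Engineering | NULL ; Marketing | 12092 ; Legal | 10094 ; Ops | 4036 ; Support | 2014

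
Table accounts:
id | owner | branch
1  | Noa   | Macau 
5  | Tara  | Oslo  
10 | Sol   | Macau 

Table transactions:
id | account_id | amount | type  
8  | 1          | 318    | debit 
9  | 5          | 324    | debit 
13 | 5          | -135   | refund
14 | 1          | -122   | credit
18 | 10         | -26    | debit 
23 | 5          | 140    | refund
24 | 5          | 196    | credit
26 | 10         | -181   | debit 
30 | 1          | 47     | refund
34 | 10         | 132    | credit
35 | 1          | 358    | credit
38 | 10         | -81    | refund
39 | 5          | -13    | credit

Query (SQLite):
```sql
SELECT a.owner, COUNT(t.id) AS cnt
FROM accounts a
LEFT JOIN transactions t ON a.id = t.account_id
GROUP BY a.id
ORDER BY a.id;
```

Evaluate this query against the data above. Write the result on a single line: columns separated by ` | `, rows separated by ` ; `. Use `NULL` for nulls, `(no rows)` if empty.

LEFT JOIN keeps every accounts row; unmatched ones get NULL for transactions columns.
Group by accounts.id and compute COUNT(t.id). COUNT(col) of an all-NULL group is 0.
  1: ids {8, 14, 30, 35} → COUNT(t.id)=4
  5: ids {9, 13, 23, 24, 39} → COUNT(t.id)=5
  10: ids {18, 26, 34, 38} → COUNT(t.id)=4

Noa | 4 ; Tara | 5 ; Sol | 4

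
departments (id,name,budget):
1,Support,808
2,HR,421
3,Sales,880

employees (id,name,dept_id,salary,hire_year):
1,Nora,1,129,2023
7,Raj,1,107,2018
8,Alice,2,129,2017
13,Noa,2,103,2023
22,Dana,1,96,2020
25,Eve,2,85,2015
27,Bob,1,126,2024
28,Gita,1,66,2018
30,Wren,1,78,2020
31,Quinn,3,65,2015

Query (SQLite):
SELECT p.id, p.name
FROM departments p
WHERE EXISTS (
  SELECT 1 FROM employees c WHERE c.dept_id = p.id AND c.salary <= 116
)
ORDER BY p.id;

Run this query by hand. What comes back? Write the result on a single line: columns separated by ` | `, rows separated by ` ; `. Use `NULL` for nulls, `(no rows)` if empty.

1 | Support ; 2 | HR ; 3 | Sales

For each departments row, check whether any employees with matching dept_id has salary <= 116.
Keep rows where that is true.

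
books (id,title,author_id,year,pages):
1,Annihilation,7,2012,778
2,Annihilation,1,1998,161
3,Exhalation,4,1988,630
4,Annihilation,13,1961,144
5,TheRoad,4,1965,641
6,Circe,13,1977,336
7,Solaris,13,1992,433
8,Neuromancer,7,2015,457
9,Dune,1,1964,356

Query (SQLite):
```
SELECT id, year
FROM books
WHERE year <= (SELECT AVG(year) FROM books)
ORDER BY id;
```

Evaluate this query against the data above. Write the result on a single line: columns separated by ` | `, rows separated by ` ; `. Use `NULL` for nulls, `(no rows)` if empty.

4 | 1961 ; 5 | 1965 ; 6 | 1977 ; 9 | 1964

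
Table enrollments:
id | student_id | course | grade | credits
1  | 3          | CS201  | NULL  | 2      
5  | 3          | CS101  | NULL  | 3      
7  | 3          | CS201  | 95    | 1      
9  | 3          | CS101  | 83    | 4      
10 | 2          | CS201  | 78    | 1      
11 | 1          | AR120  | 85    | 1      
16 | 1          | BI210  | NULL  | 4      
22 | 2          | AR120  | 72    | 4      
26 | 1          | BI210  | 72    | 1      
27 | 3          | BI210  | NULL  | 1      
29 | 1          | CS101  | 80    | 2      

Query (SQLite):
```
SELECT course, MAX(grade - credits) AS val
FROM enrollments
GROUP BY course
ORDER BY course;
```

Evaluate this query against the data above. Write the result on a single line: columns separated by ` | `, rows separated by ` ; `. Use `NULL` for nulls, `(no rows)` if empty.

AR120 | 84 ; BI210 | 71 ; CS101 | 79 ; CS201 | 94

For each row compute grade - credits.
Group by course; take MAX of the expression per group.
  AR120: ids {11, 22} → MAX(grade - credits)=84
  BI210: ids {16, 26, 27} → MAX(grade - credits)=71
  CS101: ids {5, 9, 29} → MAX(grade - credits)=79
  CS201: ids {1, 7, 10} → MAX(grade - credits)=94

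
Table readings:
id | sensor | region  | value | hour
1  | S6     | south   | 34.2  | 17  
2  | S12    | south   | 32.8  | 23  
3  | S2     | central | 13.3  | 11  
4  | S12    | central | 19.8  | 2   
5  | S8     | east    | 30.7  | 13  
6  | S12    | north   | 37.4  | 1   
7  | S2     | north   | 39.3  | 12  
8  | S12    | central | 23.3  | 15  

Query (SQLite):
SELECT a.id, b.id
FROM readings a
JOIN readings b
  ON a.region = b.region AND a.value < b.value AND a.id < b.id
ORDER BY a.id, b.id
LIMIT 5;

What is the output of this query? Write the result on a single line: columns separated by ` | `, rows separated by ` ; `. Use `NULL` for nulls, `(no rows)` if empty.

3 | 4 ; 3 | 8 ; 4 | 8 ; 6 | 7

Pairs (a,b) with same region, a.value < b.value, a.id < b.id.
region groups: central:{3,4,8} east:{5} north:{6,7} south:{1,2}
Ordered by (a.id, b.id); first 5.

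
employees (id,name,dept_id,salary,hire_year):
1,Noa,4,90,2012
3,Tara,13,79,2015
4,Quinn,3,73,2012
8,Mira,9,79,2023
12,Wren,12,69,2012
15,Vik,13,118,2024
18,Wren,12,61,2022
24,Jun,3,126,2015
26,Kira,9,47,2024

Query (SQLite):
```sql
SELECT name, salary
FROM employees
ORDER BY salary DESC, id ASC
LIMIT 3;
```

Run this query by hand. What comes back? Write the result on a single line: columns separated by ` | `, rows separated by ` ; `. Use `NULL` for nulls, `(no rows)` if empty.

Jun | 126 ; Vik | 118 ; Noa | 90

Sort by salary desc, tiebreak id asc: (126, id=24), (118, id=15), (90, id=1), (79, id=3), (79, id=8), (73, id=4) …. Take first 3.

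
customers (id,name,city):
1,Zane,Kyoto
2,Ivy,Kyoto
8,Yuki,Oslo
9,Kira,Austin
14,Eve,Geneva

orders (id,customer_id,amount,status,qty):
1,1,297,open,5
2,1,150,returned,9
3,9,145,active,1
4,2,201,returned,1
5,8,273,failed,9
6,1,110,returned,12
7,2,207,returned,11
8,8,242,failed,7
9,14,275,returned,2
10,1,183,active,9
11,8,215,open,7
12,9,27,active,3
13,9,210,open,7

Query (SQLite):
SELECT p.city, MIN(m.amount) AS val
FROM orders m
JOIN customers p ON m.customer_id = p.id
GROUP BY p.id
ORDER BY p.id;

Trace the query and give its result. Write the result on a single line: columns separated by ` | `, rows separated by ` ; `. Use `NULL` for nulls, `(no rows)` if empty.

Join each orders row to its customers via customer_id.
Group joined rows by customers.id; compute MIN(m.amount) per group.
  1: ids {1, 2, 6, 10} → MIN(m.amount)=110
  2: ids {4, 7} → MIN(m.amount)=201
  8: ids {5, 8, 11} → MIN(m.amount)=215
  9: ids {3, 12, 13} → MIN(m.amount)=27
  14: ids {9} → MIN(m.amount)=275

Kyoto | 110 ; Kyoto | 201 ; Oslo | 215 ; Austin | 27 ; Geneva | 275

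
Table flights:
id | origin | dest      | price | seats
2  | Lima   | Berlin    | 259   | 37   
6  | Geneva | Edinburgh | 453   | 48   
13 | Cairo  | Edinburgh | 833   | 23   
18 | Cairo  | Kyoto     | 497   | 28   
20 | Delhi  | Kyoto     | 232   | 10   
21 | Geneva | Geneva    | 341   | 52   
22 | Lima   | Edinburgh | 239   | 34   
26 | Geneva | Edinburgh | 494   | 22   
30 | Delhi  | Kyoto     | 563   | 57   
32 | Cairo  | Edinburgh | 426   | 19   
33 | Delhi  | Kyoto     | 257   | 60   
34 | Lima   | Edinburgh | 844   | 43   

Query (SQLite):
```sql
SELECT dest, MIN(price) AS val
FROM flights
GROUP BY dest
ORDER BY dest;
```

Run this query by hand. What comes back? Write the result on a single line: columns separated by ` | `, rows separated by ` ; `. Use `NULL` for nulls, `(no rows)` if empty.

Berlin | 259 ; Edinburgh | 239 ; Geneva | 341 ; Kyoto | 232

Partition flights by dest; compute MIN(price) within each group.
  Berlin: ids {2} → MIN(price)=259
  Edinburgh: ids {6, 13, 22, 26, 32, 34} → MIN(price)=239
  Geneva: ids {21} → MIN(price)=341
  Kyoto: ids {18, 20, 30, 33} → MIN(price)=232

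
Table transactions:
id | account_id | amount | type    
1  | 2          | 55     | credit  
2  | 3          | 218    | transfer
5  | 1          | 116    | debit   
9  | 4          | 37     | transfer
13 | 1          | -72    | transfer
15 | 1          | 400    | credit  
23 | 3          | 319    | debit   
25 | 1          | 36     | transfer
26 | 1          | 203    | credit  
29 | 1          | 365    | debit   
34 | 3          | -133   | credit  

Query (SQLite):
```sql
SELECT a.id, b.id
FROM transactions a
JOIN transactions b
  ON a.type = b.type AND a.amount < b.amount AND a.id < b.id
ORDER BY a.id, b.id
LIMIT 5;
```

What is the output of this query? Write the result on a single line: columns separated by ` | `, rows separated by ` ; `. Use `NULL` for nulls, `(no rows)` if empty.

1 | 15 ; 1 | 26 ; 5 | 23 ; 5 | 29 ; 13 | 25

Pairs (a,b) with same type, a.amount < b.amount, a.id < b.id.
type groups: credit:{1,15,26,34} debit:{5,23,29} transfer:{2,9,13,25}
Ordered by (a.id, b.id); first 5.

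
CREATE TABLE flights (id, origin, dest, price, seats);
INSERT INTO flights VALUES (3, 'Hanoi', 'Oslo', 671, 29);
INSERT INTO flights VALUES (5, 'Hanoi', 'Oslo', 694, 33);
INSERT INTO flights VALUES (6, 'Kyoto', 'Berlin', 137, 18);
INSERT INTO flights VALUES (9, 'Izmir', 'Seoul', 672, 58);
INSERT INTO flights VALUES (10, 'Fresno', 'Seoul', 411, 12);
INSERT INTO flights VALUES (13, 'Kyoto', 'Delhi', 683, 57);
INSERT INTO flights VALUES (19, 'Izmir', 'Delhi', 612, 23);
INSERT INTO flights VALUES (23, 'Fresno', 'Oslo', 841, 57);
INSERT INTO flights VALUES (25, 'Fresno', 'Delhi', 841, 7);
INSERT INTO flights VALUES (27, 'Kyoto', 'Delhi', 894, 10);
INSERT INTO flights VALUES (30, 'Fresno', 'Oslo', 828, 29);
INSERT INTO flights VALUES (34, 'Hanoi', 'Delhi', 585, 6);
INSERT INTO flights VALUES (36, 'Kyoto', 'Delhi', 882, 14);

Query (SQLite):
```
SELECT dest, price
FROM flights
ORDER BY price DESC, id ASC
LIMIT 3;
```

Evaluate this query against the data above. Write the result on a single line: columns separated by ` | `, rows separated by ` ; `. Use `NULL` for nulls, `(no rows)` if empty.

Delhi | 894 ; Delhi | 882 ; Oslo | 841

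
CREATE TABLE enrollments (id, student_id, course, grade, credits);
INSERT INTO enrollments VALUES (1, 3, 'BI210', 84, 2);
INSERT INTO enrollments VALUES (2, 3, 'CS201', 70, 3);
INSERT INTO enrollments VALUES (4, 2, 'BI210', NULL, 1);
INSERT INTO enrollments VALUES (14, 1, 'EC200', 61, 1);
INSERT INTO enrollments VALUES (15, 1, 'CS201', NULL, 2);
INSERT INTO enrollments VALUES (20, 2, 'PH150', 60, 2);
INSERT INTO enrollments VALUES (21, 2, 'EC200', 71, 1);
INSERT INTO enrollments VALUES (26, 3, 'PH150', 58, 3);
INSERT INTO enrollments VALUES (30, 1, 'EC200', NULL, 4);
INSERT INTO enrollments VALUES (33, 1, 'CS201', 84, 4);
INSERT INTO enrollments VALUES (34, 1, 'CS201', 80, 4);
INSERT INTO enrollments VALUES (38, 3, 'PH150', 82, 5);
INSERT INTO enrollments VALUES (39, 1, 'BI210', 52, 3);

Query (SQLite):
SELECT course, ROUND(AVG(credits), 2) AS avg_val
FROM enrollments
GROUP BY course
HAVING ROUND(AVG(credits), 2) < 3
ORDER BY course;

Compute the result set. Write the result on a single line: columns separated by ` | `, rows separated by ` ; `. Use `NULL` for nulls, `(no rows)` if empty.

Partition enrollments by course; compute ROUND(AVG(credits), 2) within each group.
HAVING: keep groups where ROUND(AVG(credits), 2) < 3.
  BI210: ids {1, 4, 39} → ROUND(AVG(credits), 2)=2
  CS201: ids {2, 15, 33, 34} → ROUND(AVG(credits), 2)=3.25
  EC200: ids {14, 21, 30} → ROUND(AVG(credits), 2)=2
  PH150: ids {20, 26, 38} → ROUND(AVG(credits), 2)=3.33

BI210 | 2 ; EC200 | 2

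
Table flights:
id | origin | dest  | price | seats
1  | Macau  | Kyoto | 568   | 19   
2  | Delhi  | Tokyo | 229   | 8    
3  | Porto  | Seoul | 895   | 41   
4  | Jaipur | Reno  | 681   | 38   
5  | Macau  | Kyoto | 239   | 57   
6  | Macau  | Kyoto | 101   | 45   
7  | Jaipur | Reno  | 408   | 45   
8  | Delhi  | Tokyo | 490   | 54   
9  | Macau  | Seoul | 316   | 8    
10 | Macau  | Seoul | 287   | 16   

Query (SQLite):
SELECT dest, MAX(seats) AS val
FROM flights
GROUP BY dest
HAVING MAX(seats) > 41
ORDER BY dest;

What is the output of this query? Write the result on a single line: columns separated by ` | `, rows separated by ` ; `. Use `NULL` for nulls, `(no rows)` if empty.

Kyoto | 57 ; Reno | 45 ; Tokyo | 54

Partition flights by dest; compute MAX(seats) within each group.
HAVING: keep groups where MAX(seats) > 41.
  Kyoto: ids {1, 5, 6} → MAX(seats)=57
  Reno: ids {4, 7} → MAX(seats)=45
  Seoul: ids {3, 9, 10} → MAX(seats)=41
  Tokyo: ids {2, 8} → MAX(seats)=54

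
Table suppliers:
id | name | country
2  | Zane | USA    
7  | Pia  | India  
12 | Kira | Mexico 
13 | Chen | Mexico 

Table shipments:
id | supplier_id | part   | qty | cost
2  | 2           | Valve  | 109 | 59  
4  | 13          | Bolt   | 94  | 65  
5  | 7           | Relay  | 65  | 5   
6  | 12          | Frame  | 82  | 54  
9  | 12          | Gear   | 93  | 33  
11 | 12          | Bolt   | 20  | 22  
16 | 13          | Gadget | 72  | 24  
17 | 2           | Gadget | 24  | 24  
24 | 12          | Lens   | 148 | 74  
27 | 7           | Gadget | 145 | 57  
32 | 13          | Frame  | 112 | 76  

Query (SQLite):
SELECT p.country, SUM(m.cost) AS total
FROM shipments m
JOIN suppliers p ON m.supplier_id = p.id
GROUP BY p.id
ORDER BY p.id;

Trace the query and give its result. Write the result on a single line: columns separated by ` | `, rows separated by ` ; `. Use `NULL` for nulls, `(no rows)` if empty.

USA | 83 ; India | 62 ; Mexico | 183 ; Mexico | 165

Join each shipments row to its suppliers via supplier_id.
Group joined rows by suppliers.id; compute SUM(m.cost) per group.
  2: ids {2, 17} → SUM(m.cost)=83
  7: ids {5, 27} → SUM(m.cost)=62
  12: ids {6, 9, 11, 24} → SUM(m.cost)=183
  13: ids {4, 16, 32} → SUM(m.cost)=165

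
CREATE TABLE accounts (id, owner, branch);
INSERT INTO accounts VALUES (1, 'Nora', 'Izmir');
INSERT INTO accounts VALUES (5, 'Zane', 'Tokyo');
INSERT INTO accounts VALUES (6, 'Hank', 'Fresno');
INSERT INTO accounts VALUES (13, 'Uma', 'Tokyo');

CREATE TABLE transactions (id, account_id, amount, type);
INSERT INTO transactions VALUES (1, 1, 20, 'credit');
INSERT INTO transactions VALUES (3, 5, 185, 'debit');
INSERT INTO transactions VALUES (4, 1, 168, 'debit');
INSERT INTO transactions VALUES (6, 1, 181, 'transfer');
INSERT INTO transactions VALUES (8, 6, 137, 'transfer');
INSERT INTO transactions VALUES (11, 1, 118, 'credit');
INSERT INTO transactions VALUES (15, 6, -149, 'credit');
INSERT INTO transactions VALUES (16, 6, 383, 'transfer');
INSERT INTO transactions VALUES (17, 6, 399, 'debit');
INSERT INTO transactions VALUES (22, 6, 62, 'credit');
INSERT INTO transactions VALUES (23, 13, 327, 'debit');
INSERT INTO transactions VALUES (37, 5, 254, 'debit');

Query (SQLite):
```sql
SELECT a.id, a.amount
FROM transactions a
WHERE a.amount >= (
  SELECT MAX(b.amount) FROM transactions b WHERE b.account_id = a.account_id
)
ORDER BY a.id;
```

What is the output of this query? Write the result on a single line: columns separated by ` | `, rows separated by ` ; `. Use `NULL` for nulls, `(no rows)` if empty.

For each transactions row a, compute MAX(amount) over rows sharing a.account_id.
Keep row a if a.amount >= that per-group MAX.
  account_id=1: MAX(amount) = 181
  account_id=5: MAX(amount) = 254
  account_id=6: MAX(amount) = 399
  account_id=13: MAX(amount) = 327

6 | 181 ; 17 | 399 ; 23 | 327 ; 37 | 254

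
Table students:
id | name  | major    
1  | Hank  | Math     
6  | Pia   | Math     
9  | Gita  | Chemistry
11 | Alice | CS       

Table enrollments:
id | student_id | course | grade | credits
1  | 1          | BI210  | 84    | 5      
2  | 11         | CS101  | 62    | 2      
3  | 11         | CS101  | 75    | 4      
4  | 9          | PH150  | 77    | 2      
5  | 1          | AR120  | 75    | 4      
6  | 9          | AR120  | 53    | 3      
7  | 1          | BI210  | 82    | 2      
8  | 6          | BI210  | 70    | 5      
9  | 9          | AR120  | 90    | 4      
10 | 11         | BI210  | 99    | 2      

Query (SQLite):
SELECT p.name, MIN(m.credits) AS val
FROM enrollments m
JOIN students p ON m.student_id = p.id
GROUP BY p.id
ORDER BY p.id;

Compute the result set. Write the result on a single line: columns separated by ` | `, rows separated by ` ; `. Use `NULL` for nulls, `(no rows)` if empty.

Hank | 2 ; Pia | 5 ; Gita | 2 ; Alice | 2

Join each enrollments row to its students via student_id.
Group joined rows by students.id; compute MIN(m.credits) per group.
  1: ids {1, 5, 7} → MIN(m.credits)=2
  6: ids {8} → MIN(m.credits)=5
  9: ids {4, 6, 9} → MIN(m.credits)=2
  11: ids {2, 3, 10} → MIN(m.credits)=2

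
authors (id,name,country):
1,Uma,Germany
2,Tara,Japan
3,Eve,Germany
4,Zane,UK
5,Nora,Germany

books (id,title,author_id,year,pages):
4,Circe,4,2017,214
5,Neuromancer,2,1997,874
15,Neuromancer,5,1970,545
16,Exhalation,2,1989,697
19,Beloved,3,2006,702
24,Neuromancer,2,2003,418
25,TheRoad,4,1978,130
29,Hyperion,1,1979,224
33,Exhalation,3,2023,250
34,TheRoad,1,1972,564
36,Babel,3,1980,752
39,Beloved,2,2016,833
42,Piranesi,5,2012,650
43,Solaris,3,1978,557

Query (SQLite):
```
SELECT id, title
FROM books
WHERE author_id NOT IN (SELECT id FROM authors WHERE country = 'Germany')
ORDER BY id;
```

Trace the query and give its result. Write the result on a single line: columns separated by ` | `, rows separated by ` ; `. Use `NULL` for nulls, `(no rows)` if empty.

4 | Circe ; 5 | Neuromancer ; 16 | Exhalation ; 24 | Neuromancer ; 25 | TheRoad ; 39 | Beloved

Inner query: authors.id where country = 'Germany'.
Outer: keep books rows whose author_id is not in that set.
Inner query → {1, 3, 5}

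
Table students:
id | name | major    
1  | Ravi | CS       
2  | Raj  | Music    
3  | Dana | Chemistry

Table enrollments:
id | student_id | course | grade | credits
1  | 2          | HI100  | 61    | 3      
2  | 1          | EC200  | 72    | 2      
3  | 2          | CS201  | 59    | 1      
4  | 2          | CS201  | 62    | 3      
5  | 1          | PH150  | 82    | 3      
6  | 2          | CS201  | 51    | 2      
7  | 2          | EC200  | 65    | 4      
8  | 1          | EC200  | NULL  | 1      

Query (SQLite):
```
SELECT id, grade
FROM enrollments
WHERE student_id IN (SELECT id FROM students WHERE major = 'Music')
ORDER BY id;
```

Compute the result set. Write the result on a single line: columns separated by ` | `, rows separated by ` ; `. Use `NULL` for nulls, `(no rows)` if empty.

Inner query: students.id where major = 'Music'.
Outer: keep enrollments rows whose student_id is in that set.
Inner query → {2}

1 | 61 ; 3 | 59 ; 4 | 62 ; 6 | 51 ; 7 | 65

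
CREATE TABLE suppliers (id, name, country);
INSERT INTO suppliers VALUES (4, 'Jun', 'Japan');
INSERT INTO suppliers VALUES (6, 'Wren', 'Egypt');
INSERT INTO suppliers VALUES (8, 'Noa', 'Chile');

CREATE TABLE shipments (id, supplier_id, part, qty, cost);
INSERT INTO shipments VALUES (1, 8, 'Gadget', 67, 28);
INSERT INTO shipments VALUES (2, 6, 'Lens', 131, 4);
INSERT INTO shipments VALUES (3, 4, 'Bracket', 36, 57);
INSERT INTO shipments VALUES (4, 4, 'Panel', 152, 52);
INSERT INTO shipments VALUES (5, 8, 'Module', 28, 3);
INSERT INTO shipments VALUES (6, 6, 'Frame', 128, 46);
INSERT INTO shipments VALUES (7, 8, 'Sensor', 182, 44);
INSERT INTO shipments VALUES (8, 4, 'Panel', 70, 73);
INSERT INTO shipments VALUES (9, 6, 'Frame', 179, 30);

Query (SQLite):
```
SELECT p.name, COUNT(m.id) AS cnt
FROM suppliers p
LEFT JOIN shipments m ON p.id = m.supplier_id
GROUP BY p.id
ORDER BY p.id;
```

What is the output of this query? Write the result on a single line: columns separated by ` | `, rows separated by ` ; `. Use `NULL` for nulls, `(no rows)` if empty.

Jun | 3 ; Wren | 3 ; Noa | 3

LEFT JOIN keeps every suppliers row; unmatched ones get NULL for shipments columns.
Group by suppliers.id and compute COUNT(m.id). COUNT(col) of an all-NULL group is 0.
  4: ids {3, 4, 8} → COUNT(m.id)=3
  6: ids {2, 6, 9} → COUNT(m.id)=3
  8: ids {1, 5, 7} → COUNT(m.id)=3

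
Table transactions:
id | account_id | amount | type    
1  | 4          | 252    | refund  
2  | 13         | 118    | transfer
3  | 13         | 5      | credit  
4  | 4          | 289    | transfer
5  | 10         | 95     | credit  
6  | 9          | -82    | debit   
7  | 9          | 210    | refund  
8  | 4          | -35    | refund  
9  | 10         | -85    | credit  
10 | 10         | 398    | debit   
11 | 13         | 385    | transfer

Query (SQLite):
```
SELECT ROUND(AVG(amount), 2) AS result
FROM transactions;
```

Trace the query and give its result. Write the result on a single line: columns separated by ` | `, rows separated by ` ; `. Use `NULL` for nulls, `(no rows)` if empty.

All amount values: [252, 118, 5, 289, 95, -82, 210, -35, -85, 398, 385].
AVG = 1550 / 11 (rounded to 2 dp).

140.91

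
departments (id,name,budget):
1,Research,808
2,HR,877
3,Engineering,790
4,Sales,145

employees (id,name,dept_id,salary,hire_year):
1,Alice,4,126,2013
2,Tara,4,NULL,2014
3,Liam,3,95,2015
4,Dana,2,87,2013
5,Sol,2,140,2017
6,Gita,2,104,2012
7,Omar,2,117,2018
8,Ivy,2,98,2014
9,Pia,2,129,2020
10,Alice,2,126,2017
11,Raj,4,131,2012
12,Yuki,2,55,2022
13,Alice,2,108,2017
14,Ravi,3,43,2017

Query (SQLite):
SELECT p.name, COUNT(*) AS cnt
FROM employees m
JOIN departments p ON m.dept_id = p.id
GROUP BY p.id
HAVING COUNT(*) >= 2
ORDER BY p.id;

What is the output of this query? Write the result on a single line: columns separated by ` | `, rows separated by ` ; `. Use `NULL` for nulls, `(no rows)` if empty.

Join each employees row to its departments via dept_id.
Group joined rows by departments.id; compute COUNT(*) per group.
HAVING: keep groups with count ≥ 2.
  2: ids {4, 5, 6, 7, 8, 9, 10, 12, 13} → COUNT(*)=9
  3: ids {3, 14} → COUNT(*)=2
  4: ids {1, 2, 11} → COUNT(*)=3

HR | 9 ; Engineering | 2 ; Sales | 3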